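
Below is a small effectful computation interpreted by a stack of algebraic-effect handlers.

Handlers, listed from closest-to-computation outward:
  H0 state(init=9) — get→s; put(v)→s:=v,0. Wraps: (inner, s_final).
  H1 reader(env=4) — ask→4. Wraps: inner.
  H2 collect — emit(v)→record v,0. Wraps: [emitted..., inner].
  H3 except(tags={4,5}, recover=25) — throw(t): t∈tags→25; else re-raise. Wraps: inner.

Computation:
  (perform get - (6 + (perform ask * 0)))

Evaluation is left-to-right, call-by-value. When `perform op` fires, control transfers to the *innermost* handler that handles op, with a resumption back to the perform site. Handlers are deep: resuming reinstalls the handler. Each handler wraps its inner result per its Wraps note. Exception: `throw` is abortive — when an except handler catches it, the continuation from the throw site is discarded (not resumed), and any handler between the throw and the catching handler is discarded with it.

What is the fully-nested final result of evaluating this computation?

Answer: [(3, 9)]

Evaluation trace:
get @ H0 ⇒ 9
ask @ H1 ⇒ 4
H0 returns (3, 9)
H1 returns (3, 9)
H2 returns [(3, 9)]
H3 returns [(3, 9)]
= [(3, 9)]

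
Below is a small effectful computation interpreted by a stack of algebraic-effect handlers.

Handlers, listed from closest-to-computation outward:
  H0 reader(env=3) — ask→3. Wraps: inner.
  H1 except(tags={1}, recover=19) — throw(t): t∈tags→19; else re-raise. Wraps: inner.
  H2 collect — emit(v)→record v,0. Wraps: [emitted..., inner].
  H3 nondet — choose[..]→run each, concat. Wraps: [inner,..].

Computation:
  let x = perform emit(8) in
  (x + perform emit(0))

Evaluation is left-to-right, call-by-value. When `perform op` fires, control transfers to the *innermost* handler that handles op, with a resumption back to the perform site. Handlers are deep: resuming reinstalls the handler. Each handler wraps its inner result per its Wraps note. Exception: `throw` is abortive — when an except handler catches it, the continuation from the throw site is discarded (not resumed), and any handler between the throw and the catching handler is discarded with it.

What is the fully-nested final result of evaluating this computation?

Step-by-step:
emit(8) @ H2 ⇒ out+=8
emit(0) @ H2 ⇒ out+=0
H0 returns 0
H1 returns 0
H2 returns [8, 0, 0]
H3 returns [[8, 0, 0]]
= [[8, 0, 0]]

Answer: [[8, 0, 0]]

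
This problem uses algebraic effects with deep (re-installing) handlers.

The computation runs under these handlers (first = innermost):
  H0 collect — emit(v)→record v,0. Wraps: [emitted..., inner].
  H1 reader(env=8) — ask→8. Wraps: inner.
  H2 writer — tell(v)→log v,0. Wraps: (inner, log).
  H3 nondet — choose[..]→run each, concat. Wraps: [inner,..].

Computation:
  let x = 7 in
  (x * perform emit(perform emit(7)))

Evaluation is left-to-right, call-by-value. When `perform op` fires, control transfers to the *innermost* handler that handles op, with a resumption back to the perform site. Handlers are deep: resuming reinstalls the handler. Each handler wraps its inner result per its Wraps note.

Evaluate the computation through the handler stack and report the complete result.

Answer: [([7, 0, 0], ())]

Working:
emit(7) @ H0 ⇒ out+=7
emit(0) @ H0 ⇒ out+=0
H0 returns [7, 0, 0]
H1 returns [7, 0, 0]
H2 returns ([7, 0, 0], ())
H3 returns [([7, 0, 0], ())]
= [([7, 0, 0], ())]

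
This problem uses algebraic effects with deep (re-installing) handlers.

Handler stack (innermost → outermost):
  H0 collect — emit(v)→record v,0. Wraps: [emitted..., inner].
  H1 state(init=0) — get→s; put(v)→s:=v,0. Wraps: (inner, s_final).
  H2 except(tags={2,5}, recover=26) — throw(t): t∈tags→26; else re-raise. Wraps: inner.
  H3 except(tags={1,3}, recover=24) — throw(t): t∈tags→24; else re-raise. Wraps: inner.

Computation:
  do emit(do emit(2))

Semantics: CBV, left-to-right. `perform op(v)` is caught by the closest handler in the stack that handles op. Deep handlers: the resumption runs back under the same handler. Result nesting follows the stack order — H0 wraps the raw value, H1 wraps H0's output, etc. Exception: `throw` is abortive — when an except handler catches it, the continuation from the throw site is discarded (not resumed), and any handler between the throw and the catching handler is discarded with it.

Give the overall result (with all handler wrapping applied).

Answer: ([2, 0, 0], 0)

Evaluation trace:
emit(2) @ H0 ⇒ out+=2
emit(0) @ H0 ⇒ out+=0
H0 returns [2, 0, 0]
H1 returns ([2, 0, 0], 0)
H2 returns ([2, 0, 0], 0)
H3 returns ([2, 0, 0], 0)
= ([2, 0, 0], 0)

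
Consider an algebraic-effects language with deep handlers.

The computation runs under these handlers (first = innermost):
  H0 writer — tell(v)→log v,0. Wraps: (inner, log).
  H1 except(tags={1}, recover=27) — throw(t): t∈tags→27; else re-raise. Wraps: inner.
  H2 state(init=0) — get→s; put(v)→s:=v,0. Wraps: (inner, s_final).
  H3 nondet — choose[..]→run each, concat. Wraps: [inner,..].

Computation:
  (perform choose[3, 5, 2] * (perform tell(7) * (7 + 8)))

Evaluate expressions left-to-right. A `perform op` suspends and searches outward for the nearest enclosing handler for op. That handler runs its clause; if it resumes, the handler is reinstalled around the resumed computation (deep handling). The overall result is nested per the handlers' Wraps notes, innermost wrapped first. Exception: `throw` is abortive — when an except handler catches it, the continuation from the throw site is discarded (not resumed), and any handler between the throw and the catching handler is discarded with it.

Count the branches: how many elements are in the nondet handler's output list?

Working:
choose[3, 5, 2] @ H3
  branch[0] choose=3:
    tell(7) @ H0 ⇒ log+=7
    H0 returns (0, (7))
    H1 returns (0, (7))
    H2 returns ((0, (7)), 0)
    H3 returns [((0, (7)), 0)]
  branch[1] choose=5:
    tell(7) @ H0 ⇒ log+=7
    H0 returns (0, (7))
    H1 returns (0, (7))
    H2 returns ((0, (7)), 0)
    H3 returns [((0, (7)), 0)]
  branch[2] choose=2:
    tell(7) @ H0 ⇒ log+=7
    H0 returns (0, (7))
    H1 returns (0, (7))
    H2 returns ((0, (7)), 0)
    H3 returns [((0, (7)), 0)]
= [((0, (7)), 0), ((0, (7)), 0), ((0, (7)), 0)]

Answer: 3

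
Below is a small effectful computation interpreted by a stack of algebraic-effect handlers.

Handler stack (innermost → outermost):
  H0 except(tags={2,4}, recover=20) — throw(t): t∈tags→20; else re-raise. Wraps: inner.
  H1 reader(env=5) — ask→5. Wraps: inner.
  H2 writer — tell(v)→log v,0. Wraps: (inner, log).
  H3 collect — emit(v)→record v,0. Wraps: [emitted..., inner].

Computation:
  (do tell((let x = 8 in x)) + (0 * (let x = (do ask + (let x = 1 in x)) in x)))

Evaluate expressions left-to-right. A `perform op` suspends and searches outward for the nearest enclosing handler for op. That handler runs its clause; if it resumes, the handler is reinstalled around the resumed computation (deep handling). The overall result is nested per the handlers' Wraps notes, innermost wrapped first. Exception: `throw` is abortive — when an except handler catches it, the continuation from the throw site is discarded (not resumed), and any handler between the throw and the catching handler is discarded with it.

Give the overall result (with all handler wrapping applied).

Answer: [(0, (8))]

Evaluation trace:
tell(8) @ H2 ⇒ log+=8
ask @ H1 ⇒ 5
H0 returns 0
H1 returns 0
H2 returns (0, (8))
H3 returns [(0, (8))]
= [(0, (8))]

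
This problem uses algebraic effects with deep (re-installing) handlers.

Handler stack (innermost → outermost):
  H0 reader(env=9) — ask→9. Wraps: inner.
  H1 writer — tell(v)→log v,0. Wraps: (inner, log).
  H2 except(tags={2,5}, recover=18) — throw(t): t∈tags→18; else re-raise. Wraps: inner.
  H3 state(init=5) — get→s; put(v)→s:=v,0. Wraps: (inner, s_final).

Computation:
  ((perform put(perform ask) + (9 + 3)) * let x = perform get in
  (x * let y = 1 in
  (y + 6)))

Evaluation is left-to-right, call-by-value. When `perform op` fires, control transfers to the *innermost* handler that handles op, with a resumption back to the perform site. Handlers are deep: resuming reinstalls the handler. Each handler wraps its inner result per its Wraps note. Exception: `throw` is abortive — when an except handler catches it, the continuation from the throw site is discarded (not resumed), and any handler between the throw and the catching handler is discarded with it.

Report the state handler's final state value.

Answer: 9

Working:
ask @ H0 ⇒ 9
put(9) @ H3 ⇒ s:=9
get @ H3 ⇒ 9
H0 returns 756
H1 returns (756, ())
H2 returns (756, ())
H3 returns ((756, ()), 9)
= ((756, ()), 9)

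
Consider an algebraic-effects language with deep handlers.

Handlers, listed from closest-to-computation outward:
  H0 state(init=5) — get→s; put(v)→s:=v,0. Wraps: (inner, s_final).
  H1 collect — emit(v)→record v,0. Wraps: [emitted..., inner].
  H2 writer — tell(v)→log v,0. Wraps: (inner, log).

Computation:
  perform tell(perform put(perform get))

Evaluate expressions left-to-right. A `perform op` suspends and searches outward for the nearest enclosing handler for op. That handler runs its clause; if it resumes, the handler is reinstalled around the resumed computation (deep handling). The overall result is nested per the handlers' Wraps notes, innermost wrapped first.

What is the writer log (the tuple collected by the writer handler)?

Answer: (0)

Working:
get @ H0 ⇒ 5
put(5) @ H0 ⇒ s:=5
tell(0) @ H2 ⇒ log+=0
H0 returns (0, 5)
H1 returns [(0, 5)]
H2 returns ([(0, 5)], (0))
= ([(0, 5)], (0))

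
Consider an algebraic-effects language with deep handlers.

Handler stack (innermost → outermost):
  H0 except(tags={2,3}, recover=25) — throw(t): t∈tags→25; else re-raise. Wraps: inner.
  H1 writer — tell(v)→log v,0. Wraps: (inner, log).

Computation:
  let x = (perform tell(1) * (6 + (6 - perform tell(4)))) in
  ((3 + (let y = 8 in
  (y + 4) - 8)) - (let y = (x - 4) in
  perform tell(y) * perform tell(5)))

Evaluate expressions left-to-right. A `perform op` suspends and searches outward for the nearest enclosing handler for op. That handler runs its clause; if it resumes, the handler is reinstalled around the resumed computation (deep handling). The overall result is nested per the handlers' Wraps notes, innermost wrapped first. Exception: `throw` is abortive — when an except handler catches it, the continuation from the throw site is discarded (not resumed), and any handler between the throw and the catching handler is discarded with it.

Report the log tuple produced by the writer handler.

Step-by-step:
tell(1) @ H1 ⇒ log+=1
tell(4) @ H1 ⇒ log+=4
tell(-4) @ H1 ⇒ log+=-4
tell(5) @ H1 ⇒ log+=5
H0 returns 7
H1 returns (7, (1, 4, -4, 5))
= (7, (1, 4, -4, 5))

Answer: (1, 4, -4, 5)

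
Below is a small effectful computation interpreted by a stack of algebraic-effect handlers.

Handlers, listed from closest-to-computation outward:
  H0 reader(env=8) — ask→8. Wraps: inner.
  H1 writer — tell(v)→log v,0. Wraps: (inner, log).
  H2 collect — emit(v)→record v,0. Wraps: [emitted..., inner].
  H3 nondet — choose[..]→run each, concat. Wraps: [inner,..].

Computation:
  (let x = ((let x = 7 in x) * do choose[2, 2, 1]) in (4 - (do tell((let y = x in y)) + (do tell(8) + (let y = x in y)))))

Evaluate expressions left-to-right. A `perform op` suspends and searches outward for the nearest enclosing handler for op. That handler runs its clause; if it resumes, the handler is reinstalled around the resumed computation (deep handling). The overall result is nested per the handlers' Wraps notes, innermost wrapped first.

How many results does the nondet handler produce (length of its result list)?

Evaluation trace:
choose[2, 2, 1] @ H3
  branch[0] choose=2:
    tell(14) @ H1 ⇒ log+=14
    tell(8) @ H1 ⇒ log+=8
    H0 returns -10
    H1 returns (-10, (14, 8))
    H2 returns [(-10, (14, 8))]
    H3 returns [[(-10, (14, 8))]]
  branch[1] choose=2:
    tell(14) @ H1 ⇒ log+=14
    tell(8) @ H1 ⇒ log+=8
    H0 returns -10
    H1 returns (-10, (14, 8))
    H2 returns [(-10, (14, 8))]
    H3 returns [[(-10, (14, 8))]]
  branch[2] choose=1:
    tell(7) @ H1 ⇒ log+=7
    tell(8) @ H1 ⇒ log+=8
    H0 returns -3
    H1 returns (-3, (7, 8))
    H2 returns [(-3, (7, 8))]
    H3 returns [[(-3, (7, 8))]]
= [[(-10, (14, 8))], [(-10, (14, 8))], [(-3, (7, 8))]]

Answer: 3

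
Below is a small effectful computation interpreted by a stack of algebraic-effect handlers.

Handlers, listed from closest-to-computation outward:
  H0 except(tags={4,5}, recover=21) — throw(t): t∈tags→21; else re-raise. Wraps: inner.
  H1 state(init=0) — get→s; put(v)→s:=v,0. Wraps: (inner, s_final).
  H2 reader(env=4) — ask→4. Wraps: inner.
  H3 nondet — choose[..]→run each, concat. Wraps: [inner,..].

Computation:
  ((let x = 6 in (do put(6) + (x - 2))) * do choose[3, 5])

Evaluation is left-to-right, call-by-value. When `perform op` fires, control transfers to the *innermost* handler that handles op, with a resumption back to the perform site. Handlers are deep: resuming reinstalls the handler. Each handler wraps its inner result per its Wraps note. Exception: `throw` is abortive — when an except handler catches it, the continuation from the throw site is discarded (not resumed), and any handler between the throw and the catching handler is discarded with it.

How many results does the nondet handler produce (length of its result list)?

Answer: 2

Evaluation trace:
put(6) @ H1 ⇒ s:=6
choose[3, 5] @ H3
  branch[0] choose=3:
    H0 returns 12
    H1 returns (12, 6)
    H2 returns (12, 6)
    H3 returns [(12, 6)]
  branch[1] choose=5:
    H0 returns 20
    H1 returns (20, 6)
    H2 returns (20, 6)
    H3 returns [(20, 6)]
= [(12, 6), (20, 6)]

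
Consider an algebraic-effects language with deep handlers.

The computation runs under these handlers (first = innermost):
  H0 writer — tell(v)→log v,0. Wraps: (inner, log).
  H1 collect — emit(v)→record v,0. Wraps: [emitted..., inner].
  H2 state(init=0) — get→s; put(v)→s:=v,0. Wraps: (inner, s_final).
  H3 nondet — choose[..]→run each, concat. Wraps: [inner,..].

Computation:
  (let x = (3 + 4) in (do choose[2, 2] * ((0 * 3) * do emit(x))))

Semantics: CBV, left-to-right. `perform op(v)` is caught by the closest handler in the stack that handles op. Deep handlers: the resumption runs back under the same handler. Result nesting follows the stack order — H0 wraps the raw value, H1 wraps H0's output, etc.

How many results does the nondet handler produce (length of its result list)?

Step-by-step:
choose[2, 2] @ H3
  branch[0] choose=2:
    emit(7) @ H1 ⇒ out+=7
    H0 returns (0, ())
    H1 returns [7, (0, ())]
    H2 returns ([7, (0, ())], 0)
    H3 returns [([7, (0, ())], 0)]
  branch[1] choose=2:
    emit(7) @ H1 ⇒ out+=7
    H0 returns (0, ())
    H1 returns [7, (0, ())]
    H2 returns ([7, (0, ())], 0)
    H3 returns [([7, (0, ())], 0)]
= [([7, (0, ())], 0), ([7, (0, ())], 0)]

Answer: 2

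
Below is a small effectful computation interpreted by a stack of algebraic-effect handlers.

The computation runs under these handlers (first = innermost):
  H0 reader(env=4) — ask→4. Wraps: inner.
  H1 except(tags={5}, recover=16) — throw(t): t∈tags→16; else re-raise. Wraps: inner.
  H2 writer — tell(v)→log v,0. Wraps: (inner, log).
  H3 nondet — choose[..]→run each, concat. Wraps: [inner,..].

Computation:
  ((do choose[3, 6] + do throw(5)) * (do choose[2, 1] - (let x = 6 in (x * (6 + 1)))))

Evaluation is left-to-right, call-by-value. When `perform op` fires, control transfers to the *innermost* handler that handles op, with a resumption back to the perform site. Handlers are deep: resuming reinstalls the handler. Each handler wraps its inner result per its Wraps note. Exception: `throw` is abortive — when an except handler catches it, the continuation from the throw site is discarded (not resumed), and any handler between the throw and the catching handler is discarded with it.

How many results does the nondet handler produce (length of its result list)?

Answer: 2

Evaluation trace:
choose[3, 6] @ H3
  branch[0] choose=3:
    throw(5) @ H1 caught ⇒ 16
    H2 returns (16, ())
    H3 returns [(16, ())]
  branch[1] choose=6:
    throw(5) @ H1 caught ⇒ 16
    H2 returns (16, ())
    H3 returns [(16, ())]
= [(16, ()), (16, ())]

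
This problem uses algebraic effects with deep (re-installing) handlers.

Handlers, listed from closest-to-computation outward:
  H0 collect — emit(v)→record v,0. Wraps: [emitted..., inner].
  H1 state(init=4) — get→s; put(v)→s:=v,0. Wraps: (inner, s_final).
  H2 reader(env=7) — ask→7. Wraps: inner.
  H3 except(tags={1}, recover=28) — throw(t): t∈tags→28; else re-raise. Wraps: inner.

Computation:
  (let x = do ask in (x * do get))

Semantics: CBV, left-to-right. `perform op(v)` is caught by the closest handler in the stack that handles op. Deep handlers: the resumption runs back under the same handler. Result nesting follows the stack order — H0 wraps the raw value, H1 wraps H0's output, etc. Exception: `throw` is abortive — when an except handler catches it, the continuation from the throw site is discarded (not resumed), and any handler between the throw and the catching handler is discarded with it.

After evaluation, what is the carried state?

Evaluation trace:
ask @ H2 ⇒ 7
get @ H1 ⇒ 4
H0 returns [28]
H1 returns ([28], 4)
H2 returns ([28], 4)
H3 returns ([28], 4)
= ([28], 4)

Answer: 4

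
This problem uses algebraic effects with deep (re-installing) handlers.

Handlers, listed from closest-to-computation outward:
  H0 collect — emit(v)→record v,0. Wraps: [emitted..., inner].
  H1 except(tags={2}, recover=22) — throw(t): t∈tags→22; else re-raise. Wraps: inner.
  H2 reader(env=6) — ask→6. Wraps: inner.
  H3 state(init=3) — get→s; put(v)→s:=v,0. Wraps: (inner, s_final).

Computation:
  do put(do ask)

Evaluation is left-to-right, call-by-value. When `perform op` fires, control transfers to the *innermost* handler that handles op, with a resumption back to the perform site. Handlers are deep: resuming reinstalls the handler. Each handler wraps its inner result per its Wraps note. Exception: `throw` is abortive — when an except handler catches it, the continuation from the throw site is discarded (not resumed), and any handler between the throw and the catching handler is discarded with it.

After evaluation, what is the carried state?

Working:
ask @ H2 ⇒ 6
put(6) @ H3 ⇒ s:=6
H0 returns [0]
H1 returns [0]
H2 returns [0]
H3 returns ([0], 6)
= ([0], 6)

Answer: 6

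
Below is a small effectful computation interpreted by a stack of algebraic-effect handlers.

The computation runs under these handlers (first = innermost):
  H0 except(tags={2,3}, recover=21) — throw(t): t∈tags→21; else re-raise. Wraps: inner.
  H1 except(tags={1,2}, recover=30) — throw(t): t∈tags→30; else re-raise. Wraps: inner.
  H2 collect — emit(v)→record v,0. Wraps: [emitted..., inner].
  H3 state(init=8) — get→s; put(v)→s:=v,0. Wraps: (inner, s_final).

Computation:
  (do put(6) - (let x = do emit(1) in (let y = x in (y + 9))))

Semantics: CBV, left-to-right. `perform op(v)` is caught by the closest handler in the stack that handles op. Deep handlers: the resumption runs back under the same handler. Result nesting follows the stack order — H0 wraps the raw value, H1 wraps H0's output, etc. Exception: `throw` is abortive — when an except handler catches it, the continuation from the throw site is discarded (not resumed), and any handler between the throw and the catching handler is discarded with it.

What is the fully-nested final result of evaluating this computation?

Answer: ([1, -9], 6)

Evaluation trace:
put(6) @ H3 ⇒ s:=6
emit(1) @ H2 ⇒ out+=1
H0 returns -9
H1 returns -9
H2 returns [1, -9]
H3 returns ([1, -9], 6)
= ([1, -9], 6)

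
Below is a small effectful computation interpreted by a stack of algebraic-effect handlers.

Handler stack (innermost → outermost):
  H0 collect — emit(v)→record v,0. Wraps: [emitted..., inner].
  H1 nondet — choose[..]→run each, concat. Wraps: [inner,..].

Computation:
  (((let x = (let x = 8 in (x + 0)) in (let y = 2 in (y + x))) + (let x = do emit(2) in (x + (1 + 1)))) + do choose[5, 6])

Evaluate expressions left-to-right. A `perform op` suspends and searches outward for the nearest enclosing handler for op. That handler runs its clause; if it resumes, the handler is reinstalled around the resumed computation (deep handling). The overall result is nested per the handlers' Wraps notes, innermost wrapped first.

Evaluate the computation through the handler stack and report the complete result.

Working:
emit(2) @ H0 ⇒ out+=2
choose[5, 6] @ H1
  branch[0] choose=5:
    H0 returns [2, 17]
    H1 returns [[2, 17]]
  branch[1] choose=6:
    H0 returns [2, 18]
    H1 returns [[2, 18]]
= [[2, 17], [2, 18]]

Answer: [[2, 17], [2, 18]]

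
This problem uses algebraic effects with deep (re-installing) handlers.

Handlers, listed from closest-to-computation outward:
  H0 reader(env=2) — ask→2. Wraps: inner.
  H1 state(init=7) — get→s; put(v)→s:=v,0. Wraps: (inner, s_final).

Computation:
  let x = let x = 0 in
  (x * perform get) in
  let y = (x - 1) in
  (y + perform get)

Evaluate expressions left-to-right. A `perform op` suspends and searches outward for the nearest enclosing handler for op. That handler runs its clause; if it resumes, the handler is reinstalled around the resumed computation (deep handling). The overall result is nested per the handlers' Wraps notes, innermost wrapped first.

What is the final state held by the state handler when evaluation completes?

Step-by-step:
get @ H1 ⇒ 7
get @ H1 ⇒ 7
H0 returns 6
H1 returns (6, 7)
= (6, 7)

Answer: 7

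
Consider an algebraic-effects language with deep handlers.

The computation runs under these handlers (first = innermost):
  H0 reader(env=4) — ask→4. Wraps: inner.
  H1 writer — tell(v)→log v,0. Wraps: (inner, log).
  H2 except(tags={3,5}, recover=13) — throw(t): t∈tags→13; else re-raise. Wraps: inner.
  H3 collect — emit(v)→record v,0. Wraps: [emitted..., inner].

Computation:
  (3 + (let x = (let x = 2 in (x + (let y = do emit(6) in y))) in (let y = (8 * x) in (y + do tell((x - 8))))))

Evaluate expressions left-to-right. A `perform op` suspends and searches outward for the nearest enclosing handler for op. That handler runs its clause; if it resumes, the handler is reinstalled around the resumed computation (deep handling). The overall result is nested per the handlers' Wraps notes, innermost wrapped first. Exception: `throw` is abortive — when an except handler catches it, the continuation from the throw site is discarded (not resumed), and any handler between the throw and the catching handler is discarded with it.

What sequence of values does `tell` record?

Working:
emit(6) @ H3 ⇒ out+=6
tell(-6) @ H1 ⇒ log+=-6
H0 returns 19
H1 returns (19, (-6))
H2 returns (19, (-6))
H3 returns [6, (19, (-6))]
= [6, (19, (-6))]

Answer: (-6)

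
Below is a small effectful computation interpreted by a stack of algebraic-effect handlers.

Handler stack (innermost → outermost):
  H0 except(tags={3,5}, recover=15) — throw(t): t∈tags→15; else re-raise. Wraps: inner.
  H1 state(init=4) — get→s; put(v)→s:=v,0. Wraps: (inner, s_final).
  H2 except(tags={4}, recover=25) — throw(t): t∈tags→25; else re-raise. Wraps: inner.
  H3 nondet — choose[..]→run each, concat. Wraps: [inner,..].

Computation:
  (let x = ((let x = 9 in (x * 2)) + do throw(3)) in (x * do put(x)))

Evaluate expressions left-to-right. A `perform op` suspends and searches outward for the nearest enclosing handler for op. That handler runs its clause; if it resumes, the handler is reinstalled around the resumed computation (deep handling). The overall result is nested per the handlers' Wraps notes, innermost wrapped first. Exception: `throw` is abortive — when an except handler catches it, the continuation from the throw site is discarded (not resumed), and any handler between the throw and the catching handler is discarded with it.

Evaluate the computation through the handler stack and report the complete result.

Step-by-step:
throw(3) @ H0 caught ⇒ 15
H1 returns (15, 4)
H2 returns (15, 4)
H3 returns [(15, 4)]
= [(15, 4)]

Answer: [(15, 4)]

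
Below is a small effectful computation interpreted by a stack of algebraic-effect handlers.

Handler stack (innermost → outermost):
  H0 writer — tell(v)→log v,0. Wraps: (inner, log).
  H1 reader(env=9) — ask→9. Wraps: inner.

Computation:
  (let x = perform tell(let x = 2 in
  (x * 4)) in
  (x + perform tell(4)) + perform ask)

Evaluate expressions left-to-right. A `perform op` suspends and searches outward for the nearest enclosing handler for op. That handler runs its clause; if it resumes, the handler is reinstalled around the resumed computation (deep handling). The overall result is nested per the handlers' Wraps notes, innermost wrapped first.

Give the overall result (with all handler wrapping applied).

Answer: (9, (8, 4))

Working:
tell(8) @ H0 ⇒ log+=8
tell(4) @ H0 ⇒ log+=4
ask @ H1 ⇒ 9
H0 returns (9, (8, 4))
H1 returns (9, (8, 4))
= (9, (8, 4))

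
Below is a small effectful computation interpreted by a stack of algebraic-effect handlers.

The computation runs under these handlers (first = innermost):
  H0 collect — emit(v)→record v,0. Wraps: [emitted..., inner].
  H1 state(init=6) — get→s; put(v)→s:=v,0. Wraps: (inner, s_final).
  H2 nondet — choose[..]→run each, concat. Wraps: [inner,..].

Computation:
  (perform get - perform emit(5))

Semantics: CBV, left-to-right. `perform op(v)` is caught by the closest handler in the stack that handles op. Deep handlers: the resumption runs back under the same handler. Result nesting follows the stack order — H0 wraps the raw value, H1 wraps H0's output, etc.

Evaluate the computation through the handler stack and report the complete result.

Answer: [([5, 6], 6)]

Step-by-step:
get @ H1 ⇒ 6
emit(5) @ H0 ⇒ out+=5
H0 returns [5, 6]
H1 returns ([5, 6], 6)
H2 returns [([5, 6], 6)]
= [([5, 6], 6)]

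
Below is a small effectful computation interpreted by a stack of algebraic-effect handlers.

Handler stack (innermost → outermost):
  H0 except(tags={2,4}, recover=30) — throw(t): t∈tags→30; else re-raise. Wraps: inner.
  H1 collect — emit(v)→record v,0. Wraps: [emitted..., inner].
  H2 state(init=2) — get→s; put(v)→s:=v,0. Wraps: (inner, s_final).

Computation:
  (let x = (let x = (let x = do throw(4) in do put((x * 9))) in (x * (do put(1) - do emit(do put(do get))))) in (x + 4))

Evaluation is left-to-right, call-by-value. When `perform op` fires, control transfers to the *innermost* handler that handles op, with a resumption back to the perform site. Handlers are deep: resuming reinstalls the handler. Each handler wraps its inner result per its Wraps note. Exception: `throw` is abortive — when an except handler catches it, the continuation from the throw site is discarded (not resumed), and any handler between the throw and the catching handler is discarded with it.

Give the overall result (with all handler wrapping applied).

Answer: ([30], 2)

Evaluation trace:
throw(4) @ H0 caught ⇒ 30
H1 returns [30]
H2 returns ([30], 2)
= ([30], 2)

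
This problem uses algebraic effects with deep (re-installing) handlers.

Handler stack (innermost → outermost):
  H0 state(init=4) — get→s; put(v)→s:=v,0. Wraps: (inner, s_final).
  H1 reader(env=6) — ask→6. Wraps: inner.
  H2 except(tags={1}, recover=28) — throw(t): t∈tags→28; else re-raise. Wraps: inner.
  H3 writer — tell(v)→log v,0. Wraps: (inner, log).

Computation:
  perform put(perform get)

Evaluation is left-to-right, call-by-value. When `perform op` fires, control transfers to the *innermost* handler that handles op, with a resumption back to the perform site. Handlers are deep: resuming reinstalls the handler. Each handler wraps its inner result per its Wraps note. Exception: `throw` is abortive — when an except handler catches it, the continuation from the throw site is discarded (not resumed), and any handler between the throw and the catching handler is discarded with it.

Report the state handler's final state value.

Evaluation trace:
get @ H0 ⇒ 4
put(4) @ H0 ⇒ s:=4
H0 returns (0, 4)
H1 returns (0, 4)
H2 returns (0, 4)
H3 returns ((0, 4), ())
= ((0, 4), ())

Answer: 4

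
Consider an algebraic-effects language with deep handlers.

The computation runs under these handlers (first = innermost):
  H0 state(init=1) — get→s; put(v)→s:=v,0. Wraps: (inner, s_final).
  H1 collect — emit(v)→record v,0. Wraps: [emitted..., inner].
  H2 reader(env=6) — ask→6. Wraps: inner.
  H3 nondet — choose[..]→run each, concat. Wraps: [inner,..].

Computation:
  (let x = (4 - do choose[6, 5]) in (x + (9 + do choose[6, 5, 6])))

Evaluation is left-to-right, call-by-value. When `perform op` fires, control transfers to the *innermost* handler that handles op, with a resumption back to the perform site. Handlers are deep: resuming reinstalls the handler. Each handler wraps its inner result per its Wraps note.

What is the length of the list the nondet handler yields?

Answer: 6

Step-by-step:
choose[6, 5] @ H3
  branch[0] choose=6:
    choose[6, 5, 6] @ H3
      branch[0] choose=6:
        H0 returns (13, 1)
        H1 returns [(13, 1)]
        H2 returns [(13, 1)]
        H3 returns [[(13, 1)]]
      branch[1] choose=5:
        H0 returns (12, 1)
        H1 returns [(12, 1)]
        H2 returns [(12, 1)]
        H3 returns [[(12, 1)]]
      branch[2] choose=6:
        H0 returns (13, 1)
        H1 returns [(13, 1)]
        H2 returns [(13, 1)]
        H3 returns [[(13, 1)]]
  branch[1] choose=5:
    choose[6, 5, 6] @ H3
      branch[0] choose=6:
        H0 returns (14, 1)
        H1 returns [(14, 1)]
        H2 returns [(14, 1)]
        H3 returns [[(14, 1)]]
      branch[1] choose=5:
        H0 returns (13, 1)
        H1 returns [(13, 1)]
        H2 returns [(13, 1)]
        H3 returns [[(13, 1)]]
      branch[2] choose=6:
        H0 returns (14, 1)
        H1 returns [(14, 1)]
        H2 returns [(14, 1)]
        H3 returns [[(14, 1)]]
= [[(13, 1)], [(12, 1)], [(13, 1)], [(14, 1)], [(13, 1)], [(14, 1)]]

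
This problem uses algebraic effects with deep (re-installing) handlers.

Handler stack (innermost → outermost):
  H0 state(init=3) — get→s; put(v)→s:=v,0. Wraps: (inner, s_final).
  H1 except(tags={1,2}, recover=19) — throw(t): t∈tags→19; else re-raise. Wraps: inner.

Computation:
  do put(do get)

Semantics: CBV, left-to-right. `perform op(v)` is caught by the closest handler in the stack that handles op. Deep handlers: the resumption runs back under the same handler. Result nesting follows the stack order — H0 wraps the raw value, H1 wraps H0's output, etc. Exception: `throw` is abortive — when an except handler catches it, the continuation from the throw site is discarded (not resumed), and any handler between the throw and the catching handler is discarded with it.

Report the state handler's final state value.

Evaluation trace:
get @ H0 ⇒ 3
put(3) @ H0 ⇒ s:=3
H0 returns (0, 3)
H1 returns (0, 3)
= (0, 3)

Answer: 3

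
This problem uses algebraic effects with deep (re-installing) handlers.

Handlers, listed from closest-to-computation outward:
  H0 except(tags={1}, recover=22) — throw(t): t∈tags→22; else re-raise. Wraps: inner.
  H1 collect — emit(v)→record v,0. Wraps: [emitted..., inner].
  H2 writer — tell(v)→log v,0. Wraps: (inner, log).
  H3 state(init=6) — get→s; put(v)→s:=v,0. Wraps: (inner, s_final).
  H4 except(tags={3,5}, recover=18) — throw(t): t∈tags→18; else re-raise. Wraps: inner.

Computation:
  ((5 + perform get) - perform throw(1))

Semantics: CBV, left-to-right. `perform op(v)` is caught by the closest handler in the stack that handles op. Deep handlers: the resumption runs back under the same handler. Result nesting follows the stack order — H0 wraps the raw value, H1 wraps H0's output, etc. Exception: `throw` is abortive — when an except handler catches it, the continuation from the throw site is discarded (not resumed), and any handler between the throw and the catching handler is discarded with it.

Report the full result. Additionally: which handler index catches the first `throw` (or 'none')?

Step-by-step:
get @ H3 ⇒ 6
throw(1) @ H0 caught ⇒ 22
H1 returns [22]
H2 returns ([22], ())
H3 returns (([22], ()), 6)
H4 returns (([22], ()), 6)
= (([22], ()), 6)

Answer: (([22], ()), 6) ; first throw caught by: H0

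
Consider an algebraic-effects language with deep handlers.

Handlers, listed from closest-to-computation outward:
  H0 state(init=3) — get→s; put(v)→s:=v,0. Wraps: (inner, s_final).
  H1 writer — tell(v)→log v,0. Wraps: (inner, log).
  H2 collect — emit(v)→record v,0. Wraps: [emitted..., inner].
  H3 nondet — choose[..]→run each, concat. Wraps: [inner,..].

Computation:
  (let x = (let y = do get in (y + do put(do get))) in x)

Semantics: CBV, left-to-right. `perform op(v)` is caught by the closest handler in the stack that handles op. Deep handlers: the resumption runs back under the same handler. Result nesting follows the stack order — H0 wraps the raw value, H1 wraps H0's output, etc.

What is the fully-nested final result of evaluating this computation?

Answer: [[((3, 3), ())]]

Evaluation trace:
get @ H0 ⇒ 3
get @ H0 ⇒ 3
put(3) @ H0 ⇒ s:=3
H0 returns (3, 3)
H1 returns ((3, 3), ())
H2 returns [((3, 3), ())]
H3 returns [[((3, 3), ())]]
= [[((3, 3), ())]]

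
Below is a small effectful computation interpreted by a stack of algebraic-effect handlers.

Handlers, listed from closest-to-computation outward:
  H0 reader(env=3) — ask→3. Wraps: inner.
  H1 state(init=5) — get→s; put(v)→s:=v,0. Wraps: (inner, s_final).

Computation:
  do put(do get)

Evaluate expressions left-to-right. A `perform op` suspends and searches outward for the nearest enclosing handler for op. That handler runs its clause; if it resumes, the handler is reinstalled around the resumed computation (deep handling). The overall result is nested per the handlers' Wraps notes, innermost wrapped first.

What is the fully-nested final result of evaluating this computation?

Working:
get @ H1 ⇒ 5
put(5) @ H1 ⇒ s:=5
H0 returns 0
H1 returns (0, 5)
= (0, 5)

Answer: (0, 5)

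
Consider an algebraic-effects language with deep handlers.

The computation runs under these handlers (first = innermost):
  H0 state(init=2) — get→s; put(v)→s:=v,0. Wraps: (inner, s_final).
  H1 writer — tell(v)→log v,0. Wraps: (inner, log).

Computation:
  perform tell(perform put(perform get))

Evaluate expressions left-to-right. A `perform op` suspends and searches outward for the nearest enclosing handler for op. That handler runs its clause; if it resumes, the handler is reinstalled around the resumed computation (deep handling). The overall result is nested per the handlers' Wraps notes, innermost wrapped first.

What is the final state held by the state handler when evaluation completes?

Answer: 2

Step-by-step:
get @ H0 ⇒ 2
put(2) @ H0 ⇒ s:=2
tell(0) @ H1 ⇒ log+=0
H0 returns (0, 2)
H1 returns ((0, 2), (0))
= ((0, 2), (0))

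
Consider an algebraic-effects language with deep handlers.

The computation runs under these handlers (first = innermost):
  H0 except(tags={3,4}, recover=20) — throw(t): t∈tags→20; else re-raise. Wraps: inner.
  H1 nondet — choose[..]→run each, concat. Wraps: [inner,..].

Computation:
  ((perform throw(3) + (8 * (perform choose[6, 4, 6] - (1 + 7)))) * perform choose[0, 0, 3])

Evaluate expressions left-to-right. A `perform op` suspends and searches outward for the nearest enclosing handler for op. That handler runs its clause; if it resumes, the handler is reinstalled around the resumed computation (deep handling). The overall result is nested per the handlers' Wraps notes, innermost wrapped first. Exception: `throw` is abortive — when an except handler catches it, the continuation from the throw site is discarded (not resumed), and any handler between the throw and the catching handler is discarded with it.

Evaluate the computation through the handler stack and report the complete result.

Step-by-step:
throw(3) @ H0 caught ⇒ 20
H1 returns [20]
= [20]

Answer: [20]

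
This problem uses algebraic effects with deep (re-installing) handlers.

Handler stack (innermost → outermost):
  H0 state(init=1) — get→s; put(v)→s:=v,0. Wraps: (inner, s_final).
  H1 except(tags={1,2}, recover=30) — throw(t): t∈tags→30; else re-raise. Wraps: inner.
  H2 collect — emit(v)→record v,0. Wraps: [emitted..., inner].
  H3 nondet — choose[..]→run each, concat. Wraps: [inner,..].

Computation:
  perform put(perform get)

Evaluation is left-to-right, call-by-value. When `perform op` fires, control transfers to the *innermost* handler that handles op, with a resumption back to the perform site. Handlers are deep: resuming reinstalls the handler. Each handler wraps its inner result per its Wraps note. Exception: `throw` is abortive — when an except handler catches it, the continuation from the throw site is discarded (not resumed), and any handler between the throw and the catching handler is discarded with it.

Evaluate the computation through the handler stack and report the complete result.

Evaluation trace:
get @ H0 ⇒ 1
put(1) @ H0 ⇒ s:=1
H0 returns (0, 1)
H1 returns (0, 1)
H2 returns [(0, 1)]
H3 returns [[(0, 1)]]
= [[(0, 1)]]

Answer: [[(0, 1)]]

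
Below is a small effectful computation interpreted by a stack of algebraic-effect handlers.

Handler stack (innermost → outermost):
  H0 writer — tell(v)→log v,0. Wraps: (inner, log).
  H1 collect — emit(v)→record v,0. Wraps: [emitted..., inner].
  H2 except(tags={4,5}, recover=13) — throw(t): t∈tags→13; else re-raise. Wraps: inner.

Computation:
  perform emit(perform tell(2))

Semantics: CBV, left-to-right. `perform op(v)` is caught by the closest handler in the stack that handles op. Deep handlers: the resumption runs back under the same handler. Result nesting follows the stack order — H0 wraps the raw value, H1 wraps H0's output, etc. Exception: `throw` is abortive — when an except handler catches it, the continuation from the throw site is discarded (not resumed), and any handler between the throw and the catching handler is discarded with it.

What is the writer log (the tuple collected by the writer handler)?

Answer: (2)

Working:
tell(2) @ H0 ⇒ log+=2
emit(0) @ H1 ⇒ out+=0
H0 returns (0, (2))
H1 returns [0, (0, (2))]
H2 returns [0, (0, (2))]
= [0, (0, (2))]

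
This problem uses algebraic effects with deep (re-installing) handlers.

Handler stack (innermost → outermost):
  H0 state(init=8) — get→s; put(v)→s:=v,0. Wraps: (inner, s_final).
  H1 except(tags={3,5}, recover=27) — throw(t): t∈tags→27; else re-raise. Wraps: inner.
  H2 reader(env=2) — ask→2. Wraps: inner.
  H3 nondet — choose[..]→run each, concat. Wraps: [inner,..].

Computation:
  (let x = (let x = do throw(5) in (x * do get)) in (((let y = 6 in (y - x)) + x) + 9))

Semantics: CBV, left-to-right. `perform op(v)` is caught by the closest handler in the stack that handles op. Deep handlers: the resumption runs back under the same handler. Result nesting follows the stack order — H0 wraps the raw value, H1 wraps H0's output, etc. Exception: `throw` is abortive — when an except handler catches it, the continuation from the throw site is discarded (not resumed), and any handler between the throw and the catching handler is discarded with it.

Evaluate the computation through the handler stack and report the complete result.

Step-by-step:
throw(5) @ H1 caught ⇒ 27
H2 returns 27
H3 returns [27]
= [27]

Answer: [27]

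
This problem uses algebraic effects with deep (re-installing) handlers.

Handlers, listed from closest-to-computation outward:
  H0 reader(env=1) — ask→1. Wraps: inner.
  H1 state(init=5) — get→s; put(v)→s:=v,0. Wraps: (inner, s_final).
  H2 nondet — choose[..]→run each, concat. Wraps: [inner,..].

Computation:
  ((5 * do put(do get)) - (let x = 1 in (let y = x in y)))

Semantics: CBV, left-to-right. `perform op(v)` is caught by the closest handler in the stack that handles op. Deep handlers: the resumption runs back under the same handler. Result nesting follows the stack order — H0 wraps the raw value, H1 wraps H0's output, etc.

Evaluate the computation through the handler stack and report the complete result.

Step-by-step:
get @ H1 ⇒ 5
put(5) @ H1 ⇒ s:=5
H0 returns -1
H1 returns (-1, 5)
H2 returns [(-1, 5)]
= [(-1, 5)]

Answer: [(-1, 5)]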